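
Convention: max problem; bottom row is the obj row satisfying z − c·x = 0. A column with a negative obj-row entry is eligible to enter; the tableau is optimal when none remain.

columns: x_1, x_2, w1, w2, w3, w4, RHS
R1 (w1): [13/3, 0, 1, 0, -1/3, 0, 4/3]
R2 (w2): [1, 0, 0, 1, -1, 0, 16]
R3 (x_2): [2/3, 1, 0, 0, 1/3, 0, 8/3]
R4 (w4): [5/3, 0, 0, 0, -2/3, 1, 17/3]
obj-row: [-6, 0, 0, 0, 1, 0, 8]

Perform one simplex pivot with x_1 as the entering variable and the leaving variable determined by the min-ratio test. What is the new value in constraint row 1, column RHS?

Ratio test on column x_1 — row 1: (4/3)/(13/3) = 4/13; row 2: 16/1 = 16; row 3: (8/3)/(2/3) = 4; row 4: (17/3)/(5/3) = 17/5. Minimum is 4/13 at row 1 (w1 leaves); pivot element 13/3.
Divide row 1 by 13/3; eliminate column x_1 from the other rows.
In the new row 1, the RHS entry is the old entry divided by the pivot: (4/3)/(13/3) = 4/13.

4/13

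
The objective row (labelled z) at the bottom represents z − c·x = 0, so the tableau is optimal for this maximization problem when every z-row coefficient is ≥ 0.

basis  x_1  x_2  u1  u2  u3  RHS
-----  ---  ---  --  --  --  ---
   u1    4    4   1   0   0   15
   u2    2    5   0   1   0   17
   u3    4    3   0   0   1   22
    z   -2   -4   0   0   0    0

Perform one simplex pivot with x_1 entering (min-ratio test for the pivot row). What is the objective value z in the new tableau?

Ratio test on column x_1 — row 1: 15/4 = 15/4; row 2: 17/2 = 17/2; row 3: 22/4 = 11/2. Minimum is 15/4 at row 1 (u1 leaves); pivot element 4.
Pivot on row 1; the z-row RHS becomes 0 − (-2)·(15/4) = 15/2.

15/2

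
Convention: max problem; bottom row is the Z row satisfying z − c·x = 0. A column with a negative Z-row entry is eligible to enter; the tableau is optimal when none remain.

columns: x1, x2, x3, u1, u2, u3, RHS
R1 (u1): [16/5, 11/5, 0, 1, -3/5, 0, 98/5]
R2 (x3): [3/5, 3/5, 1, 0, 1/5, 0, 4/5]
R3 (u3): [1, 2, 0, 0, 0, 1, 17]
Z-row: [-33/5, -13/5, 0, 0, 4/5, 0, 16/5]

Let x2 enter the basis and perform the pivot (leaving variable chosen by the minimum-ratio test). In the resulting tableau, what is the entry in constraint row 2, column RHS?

Ratio test on column x2 — row 1: (98/5)/(11/5) = 98/11; row 2: (4/5)/(3/5) = 4/3; row 3: 17/2 = 17/2. Minimum is 4/3 at row 2 (x3 leaves); pivot element 3/5.
Divide row 2 by 3/5; eliminate column x2 from the other rows.
In the new row 2, the RHS entry is the old entry divided by the pivot: (4/5)/(3/5) = 4/3.

4/3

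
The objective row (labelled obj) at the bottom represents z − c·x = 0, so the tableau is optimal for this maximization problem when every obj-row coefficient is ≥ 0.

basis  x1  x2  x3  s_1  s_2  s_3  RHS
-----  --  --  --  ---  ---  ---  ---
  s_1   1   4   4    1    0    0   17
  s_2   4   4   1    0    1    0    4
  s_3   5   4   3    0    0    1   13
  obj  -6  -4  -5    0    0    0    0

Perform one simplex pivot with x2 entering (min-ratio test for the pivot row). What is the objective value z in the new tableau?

4

Ratio test on column x2 — row 1: 17/4 = 17/4; row 2: 4/4 = 1; row 3: 13/4 = 13/4. Minimum is 1 at row 2 (s_2 leaves); pivot element 4.
Pivot on row 2; the obj-row RHS becomes 0 − (-4)·1 = 4.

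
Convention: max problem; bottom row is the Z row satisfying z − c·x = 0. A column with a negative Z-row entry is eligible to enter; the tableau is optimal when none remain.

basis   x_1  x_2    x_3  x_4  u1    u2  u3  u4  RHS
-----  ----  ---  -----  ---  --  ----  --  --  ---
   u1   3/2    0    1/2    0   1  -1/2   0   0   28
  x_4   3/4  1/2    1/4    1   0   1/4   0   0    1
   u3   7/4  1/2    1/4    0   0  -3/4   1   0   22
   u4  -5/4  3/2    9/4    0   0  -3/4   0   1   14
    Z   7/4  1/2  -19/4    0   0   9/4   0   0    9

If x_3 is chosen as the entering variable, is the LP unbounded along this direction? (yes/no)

Column x_3 has positive entries in row(s) 1, 2, 3, 4, so the ratio test bounds it — not unbounded.

no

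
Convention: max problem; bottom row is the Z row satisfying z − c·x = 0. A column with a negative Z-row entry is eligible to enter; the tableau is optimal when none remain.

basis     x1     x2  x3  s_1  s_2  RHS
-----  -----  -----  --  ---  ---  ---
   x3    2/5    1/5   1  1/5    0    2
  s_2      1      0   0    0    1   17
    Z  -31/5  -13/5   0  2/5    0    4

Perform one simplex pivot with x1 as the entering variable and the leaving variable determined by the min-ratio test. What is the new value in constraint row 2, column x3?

Ratio test on column x1 — row 1: 2/(2/5) = 5; row 2: 17/1 = 17. Minimum is 5 at row 1 (x3 leaves); pivot element 2/5.
Divide row 1 by 2/5; eliminate column x1 from the other rows.
Row 2 update in column x3: 0 − 1·(5/2) = -5/2.

-5/2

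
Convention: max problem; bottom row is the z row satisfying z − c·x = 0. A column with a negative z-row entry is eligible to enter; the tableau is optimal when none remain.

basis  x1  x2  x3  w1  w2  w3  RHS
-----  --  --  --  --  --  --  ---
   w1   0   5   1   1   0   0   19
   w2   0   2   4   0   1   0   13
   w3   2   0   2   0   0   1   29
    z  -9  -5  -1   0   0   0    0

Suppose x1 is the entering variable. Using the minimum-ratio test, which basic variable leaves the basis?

Column x1 entries and ratios — w1: 0 ≤ 0, skip; w2: 0 ≤ 0, skip; w3: 29/2 = 29/2.
Smallest ratio is 29/2 in the row of w3, so w3 leaves.

w3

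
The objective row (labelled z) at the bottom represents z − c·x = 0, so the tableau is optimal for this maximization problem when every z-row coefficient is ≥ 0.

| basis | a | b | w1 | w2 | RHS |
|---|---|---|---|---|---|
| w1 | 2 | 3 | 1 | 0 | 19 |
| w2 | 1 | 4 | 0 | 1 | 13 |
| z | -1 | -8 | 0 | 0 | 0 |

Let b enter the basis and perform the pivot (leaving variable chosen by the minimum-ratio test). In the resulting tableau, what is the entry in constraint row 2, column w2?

Ratio test on column b — row 1: 19/3 = 19/3; row 2: 13/4 = 13/4. Minimum is 13/4 at row 2 (w2 leaves); pivot element 4.
Divide row 2 by 4; eliminate column b from the other rows.
In the new row 2, the w2 entry is the old entry divided by the pivot: 1/4 = 1/4.

1/4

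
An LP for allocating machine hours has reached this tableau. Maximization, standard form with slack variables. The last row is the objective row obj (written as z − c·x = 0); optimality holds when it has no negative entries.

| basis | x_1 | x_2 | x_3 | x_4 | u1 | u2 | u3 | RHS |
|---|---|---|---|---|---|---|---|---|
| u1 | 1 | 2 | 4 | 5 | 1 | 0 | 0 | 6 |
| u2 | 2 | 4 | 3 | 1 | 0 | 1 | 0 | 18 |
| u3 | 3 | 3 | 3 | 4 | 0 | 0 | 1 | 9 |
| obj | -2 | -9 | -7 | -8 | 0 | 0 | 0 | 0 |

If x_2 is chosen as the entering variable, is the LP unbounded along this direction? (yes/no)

no

Column x_2 has positive entries in row(s) 1, 2, 3, so the ratio test bounds it — not unbounded.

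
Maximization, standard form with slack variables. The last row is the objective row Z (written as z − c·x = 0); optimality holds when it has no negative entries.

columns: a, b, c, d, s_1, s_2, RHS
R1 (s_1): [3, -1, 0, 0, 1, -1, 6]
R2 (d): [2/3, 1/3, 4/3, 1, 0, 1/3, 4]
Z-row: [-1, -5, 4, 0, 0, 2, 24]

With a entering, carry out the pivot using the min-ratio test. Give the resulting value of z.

Ratio test on column a — row 1: 6/3 = 2; row 2: 4/(2/3) = 6. Minimum is 2 at row 1 (s_1 leaves); pivot element 3.
Pivot on row 1; the Z-row RHS becomes 24 − (-1)·2 = 26.

26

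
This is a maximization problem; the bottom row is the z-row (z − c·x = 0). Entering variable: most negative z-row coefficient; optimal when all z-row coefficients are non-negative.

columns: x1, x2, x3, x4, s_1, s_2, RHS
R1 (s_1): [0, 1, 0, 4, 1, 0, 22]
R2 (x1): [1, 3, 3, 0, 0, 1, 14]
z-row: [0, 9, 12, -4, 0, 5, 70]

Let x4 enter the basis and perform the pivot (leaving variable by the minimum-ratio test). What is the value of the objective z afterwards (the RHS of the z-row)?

92

Ratio test on column x4 — row 1: 22/4 = 11/2; row 2: entry 0 ≤ 0. Minimum is 11/2 at row 1 (s_1 leaves); pivot element 4.
Pivot on row 1; the z-row RHS becomes 70 − (-4)·(11/2) = 92.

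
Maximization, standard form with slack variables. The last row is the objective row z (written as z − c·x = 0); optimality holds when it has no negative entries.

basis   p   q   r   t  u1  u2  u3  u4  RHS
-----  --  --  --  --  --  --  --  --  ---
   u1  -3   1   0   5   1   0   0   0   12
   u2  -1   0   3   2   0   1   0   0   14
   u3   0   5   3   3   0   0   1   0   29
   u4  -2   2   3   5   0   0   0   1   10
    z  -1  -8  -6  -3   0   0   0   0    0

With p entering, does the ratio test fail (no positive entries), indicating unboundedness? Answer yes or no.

yes

Every constraint-row entry in column p is ≤ 0, so increasing p is unbounded.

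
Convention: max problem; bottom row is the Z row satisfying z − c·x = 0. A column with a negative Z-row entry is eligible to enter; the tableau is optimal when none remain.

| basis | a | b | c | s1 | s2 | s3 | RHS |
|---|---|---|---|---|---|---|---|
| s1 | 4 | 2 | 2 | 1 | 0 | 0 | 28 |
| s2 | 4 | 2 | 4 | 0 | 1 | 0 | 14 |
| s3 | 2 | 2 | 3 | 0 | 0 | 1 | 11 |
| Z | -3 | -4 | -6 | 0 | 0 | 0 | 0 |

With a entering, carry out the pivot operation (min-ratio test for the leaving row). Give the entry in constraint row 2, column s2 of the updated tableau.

Ratio test on column a — row 1: 28/4 = 7; row 2: 14/4 = 7/2; row 3: 11/2 = 11/2. Minimum is 7/2 at row 2 (s2 leaves); pivot element 4.
Divide row 2 by 4; eliminate column a from the other rows.
In the new row 2, the s2 entry is the old entry divided by the pivot: 1/4 = 1/4.

1/4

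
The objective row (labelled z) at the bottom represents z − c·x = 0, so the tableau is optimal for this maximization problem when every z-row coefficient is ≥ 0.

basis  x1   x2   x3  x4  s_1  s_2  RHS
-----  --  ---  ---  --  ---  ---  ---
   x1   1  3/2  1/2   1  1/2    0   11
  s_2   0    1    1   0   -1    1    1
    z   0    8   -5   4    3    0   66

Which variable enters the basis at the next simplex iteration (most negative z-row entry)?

x3

Negative z-row entries: x3: -5.
The most negative is -5 in column x3, so x3 enters.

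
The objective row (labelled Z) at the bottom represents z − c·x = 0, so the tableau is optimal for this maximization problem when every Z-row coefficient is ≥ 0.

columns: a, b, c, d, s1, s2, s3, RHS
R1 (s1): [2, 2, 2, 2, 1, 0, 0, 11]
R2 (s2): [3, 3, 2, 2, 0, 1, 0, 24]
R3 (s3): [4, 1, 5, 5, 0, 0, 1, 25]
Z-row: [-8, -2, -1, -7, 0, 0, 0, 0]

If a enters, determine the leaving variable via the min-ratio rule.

s1

Column a entries and ratios — s1: 11/2 = 11/2; s2: 24/3 = 8; s3: 25/4 = 25/4.
Smallest ratio is 11/2 in the row of s1, so s1 leaves.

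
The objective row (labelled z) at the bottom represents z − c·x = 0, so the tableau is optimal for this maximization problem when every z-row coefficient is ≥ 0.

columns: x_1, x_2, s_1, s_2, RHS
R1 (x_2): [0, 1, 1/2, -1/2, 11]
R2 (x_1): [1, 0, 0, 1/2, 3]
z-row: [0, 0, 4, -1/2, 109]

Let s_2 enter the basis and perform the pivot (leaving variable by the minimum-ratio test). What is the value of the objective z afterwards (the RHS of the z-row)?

Ratio test on column s_2 — row 1: entry -1/2 ≤ 0; row 2: 3/(1/2) = 6. Minimum is 6 at row 2 (x_1 leaves); pivot element 1/2.
Pivot on row 2; the z-row RHS becomes 109 − (-1/2)·6 = 112.

112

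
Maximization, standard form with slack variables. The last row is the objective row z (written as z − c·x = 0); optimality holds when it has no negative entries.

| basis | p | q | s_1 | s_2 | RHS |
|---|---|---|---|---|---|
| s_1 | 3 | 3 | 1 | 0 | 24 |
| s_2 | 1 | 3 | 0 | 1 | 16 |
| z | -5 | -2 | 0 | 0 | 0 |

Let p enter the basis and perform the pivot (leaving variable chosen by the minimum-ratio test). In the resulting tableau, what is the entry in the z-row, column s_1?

5/3

Ratio test on column p — row 1: 24/3 = 8; row 2: 16/1 = 16. Minimum is 8 at row 1 (s_1 leaves); pivot element 3.
Divide row 1 by 3; eliminate column p from the other rows.
z-row update in column s_1: 0 − (-5)·(1/3) = 5/3.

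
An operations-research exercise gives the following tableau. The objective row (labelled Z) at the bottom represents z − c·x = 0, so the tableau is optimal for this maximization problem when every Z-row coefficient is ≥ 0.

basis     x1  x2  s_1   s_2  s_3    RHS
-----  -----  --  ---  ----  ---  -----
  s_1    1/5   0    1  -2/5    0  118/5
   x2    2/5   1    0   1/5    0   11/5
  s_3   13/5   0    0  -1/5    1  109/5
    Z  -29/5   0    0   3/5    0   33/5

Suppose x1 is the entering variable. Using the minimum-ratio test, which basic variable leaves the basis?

Column x1 entries and ratios — s_1: (118/5)/(1/5) = 118; x2: (11/5)/(2/5) = 11/2; s_3: (109/5)/(13/5) = 109/13.
Smallest ratio is 11/2 in the row of x2, so x2 leaves.

x2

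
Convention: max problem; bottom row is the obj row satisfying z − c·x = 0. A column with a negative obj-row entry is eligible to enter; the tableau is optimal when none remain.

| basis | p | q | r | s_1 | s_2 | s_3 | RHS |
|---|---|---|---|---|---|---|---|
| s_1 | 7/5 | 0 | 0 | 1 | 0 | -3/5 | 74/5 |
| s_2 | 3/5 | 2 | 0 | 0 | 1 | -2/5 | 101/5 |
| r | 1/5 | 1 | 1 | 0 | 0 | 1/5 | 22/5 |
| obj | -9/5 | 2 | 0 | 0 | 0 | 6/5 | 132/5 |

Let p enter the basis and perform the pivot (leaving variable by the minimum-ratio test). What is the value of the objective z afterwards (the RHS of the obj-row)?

Ratio test on column p — row 1: (74/5)/(7/5) = 74/7; row 2: (101/5)/(3/5) = 101/3; row 3: (22/5)/(1/5) = 22. Minimum is 74/7 at row 1 (s_1 leaves); pivot element 7/5.
Pivot on row 1; the obj-row RHS becomes 132/5 − (-9/5)·(74/7) = 318/7.

318/7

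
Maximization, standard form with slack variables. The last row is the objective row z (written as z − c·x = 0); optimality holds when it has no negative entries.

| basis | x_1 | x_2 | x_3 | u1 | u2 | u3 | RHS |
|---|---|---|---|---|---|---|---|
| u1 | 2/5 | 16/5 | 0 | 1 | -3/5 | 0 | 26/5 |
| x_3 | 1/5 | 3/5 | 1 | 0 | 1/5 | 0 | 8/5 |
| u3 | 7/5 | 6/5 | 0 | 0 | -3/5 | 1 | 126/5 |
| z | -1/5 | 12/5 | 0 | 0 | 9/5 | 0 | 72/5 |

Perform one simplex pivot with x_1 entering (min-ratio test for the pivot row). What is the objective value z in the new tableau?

Ratio test on column x_1 — row 1: (26/5)/(2/5) = 13; row 2: (8/5)/(1/5) = 8; row 3: (126/5)/(7/5) = 18. Minimum is 8 at row 2 (x_3 leaves); pivot element 1/5.
Pivot on row 2; the z-row RHS becomes 72/5 − (-1/5)·8 = 16.

16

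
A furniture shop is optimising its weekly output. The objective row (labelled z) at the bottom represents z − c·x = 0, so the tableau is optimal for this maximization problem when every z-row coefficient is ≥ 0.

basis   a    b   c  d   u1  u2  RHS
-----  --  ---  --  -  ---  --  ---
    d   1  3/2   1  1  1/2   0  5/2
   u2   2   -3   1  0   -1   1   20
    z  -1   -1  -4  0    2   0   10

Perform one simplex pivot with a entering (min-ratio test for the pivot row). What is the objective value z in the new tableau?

25/2

Ratio test on column a — row 1: (5/2)/1 = 5/2; row 2: 20/2 = 10. Minimum is 5/2 at row 1 (d leaves); pivot element 1.
Pivot on row 1; the z-row RHS becomes 10 − (-1)·(5/2) = 25/2.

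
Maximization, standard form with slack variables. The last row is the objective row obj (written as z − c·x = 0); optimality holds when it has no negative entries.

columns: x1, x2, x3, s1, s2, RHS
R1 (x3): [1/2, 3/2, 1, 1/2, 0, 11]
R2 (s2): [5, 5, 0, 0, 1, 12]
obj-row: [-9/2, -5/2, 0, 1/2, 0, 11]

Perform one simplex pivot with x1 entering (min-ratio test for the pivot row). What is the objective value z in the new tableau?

Ratio test on column x1 — row 1: 11/(1/2) = 22; row 2: 12/5 = 12/5. Minimum is 12/5 at row 2 (s2 leaves); pivot element 5.
Pivot on row 2; the obj-row RHS becomes 11 − (-9/2)·(12/5) = 109/5.

109/5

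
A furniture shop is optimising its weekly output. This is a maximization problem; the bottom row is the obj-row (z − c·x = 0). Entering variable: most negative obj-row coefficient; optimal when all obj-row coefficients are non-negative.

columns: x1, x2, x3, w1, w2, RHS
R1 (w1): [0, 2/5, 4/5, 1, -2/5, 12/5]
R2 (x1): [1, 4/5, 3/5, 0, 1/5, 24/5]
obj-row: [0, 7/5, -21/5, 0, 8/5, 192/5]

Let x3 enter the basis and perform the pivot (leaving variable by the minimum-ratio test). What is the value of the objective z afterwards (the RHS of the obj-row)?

51

Ratio test on column x3 — row 1: (12/5)/(4/5) = 3; row 2: (24/5)/(3/5) = 8. Minimum is 3 at row 1 (w1 leaves); pivot element 4/5.
Pivot on row 1; the obj-row RHS becomes 192/5 − (-21/5)·3 = 51.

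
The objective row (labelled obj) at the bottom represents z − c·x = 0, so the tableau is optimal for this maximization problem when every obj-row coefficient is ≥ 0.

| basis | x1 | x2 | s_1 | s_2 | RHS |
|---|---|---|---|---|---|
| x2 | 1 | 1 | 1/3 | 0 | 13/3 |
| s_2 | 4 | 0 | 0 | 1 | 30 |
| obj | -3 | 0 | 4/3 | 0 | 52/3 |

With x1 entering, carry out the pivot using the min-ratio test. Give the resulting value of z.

91/3

Ratio test on column x1 — row 1: (13/3)/1 = 13/3; row 2: 30/4 = 15/2. Minimum is 13/3 at row 1 (x2 leaves); pivot element 1.
Pivot on row 1; the obj-row RHS becomes 52/3 − (-3)·(13/3) = 91/3.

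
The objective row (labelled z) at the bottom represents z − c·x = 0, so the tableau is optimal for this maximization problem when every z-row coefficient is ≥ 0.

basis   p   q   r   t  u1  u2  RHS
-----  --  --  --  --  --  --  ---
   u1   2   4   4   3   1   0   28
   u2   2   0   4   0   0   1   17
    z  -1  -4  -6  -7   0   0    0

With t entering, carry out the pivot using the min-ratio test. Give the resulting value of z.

Ratio test on column t — row 1: 28/3 = 28/3; row 2: entry 0 ≤ 0. Minimum is 28/3 at row 1 (u1 leaves); pivot element 3.
Pivot on row 1; the z-row RHS becomes 0 − (-7)·(28/3) = 196/3.

196/3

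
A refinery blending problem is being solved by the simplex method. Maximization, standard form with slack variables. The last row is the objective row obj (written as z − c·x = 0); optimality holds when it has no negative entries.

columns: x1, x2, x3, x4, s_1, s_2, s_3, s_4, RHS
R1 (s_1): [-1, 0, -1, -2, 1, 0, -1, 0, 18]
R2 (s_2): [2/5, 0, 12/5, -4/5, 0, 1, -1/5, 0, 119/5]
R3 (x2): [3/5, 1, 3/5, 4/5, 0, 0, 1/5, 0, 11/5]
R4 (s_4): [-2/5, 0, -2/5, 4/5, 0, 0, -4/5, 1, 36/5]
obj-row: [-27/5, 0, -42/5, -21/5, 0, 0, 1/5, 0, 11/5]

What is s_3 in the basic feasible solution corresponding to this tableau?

0

s_3 is not in the basis, so in the current basic feasible solution s_3 = 0.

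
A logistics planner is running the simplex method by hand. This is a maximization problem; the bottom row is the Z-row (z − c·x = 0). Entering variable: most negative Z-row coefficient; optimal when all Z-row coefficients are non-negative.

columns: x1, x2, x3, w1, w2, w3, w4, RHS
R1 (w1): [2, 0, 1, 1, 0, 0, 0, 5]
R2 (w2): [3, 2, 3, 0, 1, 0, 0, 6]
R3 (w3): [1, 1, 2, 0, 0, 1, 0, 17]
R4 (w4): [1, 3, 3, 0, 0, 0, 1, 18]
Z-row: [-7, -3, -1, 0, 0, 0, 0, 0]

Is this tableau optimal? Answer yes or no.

no

The Z-row has a negative entry -7 in column x1, so it is not optimal.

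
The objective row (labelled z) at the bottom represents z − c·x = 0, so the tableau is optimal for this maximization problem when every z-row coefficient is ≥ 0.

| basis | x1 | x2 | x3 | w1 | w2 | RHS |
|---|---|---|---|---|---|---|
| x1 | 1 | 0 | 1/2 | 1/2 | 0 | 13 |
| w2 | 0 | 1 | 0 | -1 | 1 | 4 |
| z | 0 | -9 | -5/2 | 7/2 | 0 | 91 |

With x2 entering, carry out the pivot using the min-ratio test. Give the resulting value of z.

127

Ratio test on column x2 — row 1: entry 0 ≤ 0; row 2: 4/1 = 4. Minimum is 4 at row 2 (w2 leaves); pivot element 1.
Pivot on row 2; the z-row RHS becomes 91 − (-9)·4 = 127.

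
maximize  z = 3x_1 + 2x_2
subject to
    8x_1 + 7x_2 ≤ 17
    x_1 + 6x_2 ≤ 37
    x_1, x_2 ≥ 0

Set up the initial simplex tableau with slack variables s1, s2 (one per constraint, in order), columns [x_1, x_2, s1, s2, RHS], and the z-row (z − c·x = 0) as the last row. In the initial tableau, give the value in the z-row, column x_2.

-2

The z-row carries the negated objective coefficients: the x_2 entry is -2.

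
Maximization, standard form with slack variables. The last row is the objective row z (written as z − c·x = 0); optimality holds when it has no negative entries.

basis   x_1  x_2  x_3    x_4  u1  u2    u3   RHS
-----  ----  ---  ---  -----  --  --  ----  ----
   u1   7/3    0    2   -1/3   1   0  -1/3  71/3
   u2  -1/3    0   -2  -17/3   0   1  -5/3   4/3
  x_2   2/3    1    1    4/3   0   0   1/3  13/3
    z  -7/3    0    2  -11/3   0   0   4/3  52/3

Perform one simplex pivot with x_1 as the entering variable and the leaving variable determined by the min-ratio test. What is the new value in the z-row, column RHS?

Ratio test on column x_1 — row 1: (71/3)/(7/3) = 71/7; row 2: entry -1/3 ≤ 0; row 3: (13/3)/(2/3) = 13/2. Minimum is 13/2 at row 3 (x_2 leaves); pivot element 2/3.
Divide row 3 by 2/3; eliminate column x_1 from the other rows.
z-row update in column RHS: 52/3 − (-7/3)·(13/2) = 65/2.

65/2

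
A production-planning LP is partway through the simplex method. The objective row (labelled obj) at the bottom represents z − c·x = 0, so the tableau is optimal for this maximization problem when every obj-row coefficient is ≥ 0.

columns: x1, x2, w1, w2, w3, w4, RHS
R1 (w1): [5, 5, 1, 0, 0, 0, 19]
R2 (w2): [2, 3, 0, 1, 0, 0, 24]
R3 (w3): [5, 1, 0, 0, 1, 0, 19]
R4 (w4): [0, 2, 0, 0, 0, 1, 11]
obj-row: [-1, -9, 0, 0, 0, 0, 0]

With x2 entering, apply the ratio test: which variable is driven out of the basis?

Column x2 entries and ratios — w1: 19/5 = 19/5; w2: 24/3 = 8; w3: 19/1 = 19; w4: 11/2 = 11/2.
Smallest ratio is 19/5 in the row of w1, so w1 leaves.

w1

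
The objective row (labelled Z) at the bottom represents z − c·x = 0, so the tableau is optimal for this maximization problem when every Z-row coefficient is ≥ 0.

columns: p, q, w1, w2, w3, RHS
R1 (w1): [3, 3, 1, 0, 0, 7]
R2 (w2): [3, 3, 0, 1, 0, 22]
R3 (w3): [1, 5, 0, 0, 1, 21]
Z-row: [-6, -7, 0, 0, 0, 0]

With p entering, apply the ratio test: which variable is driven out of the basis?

Column p entries and ratios — w1: 7/3 = 7/3; w2: 22/3 = 22/3; w3: 21/1 = 21.
Smallest ratio is 7/3 in the row of w1, so w1 leaves.

w1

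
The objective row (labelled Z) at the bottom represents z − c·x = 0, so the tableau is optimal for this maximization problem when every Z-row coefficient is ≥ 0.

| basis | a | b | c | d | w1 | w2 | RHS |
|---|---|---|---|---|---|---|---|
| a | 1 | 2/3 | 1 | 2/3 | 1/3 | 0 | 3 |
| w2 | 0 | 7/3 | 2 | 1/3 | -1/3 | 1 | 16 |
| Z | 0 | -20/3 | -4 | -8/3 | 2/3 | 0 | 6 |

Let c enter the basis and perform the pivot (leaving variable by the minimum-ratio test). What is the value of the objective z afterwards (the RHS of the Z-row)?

Ratio test on column c — row 1: 3/1 = 3; row 2: 16/2 = 8. Minimum is 3 at row 1 (a leaves); pivot element 1.
Pivot on row 1; the Z-row RHS becomes 6 − (-4)·3 = 18.

18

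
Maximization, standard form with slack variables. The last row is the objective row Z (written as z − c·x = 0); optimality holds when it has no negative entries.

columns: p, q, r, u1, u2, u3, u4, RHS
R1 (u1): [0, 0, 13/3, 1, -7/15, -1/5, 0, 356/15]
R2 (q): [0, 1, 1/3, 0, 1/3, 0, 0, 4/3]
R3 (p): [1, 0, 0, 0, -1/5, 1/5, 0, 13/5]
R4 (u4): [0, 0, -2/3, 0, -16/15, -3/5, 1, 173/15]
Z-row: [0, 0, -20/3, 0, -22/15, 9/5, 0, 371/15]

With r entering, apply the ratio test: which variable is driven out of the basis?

q

Column r entries and ratios — u1: (356/15)/(13/3) = 356/65; q: (4/3)/(1/3) = 4; p: 0 ≤ 0, skip; u4: -2/3 ≤ 0, skip.
Smallest ratio is 4 in the row of q, so q leaves.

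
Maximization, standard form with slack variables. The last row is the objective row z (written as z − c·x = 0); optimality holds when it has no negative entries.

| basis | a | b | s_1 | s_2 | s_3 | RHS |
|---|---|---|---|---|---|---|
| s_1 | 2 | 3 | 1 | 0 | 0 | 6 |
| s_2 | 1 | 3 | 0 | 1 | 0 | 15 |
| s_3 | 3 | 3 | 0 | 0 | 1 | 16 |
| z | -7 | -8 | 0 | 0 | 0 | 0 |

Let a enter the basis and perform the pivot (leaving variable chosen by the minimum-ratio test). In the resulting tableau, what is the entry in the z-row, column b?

Ratio test on column a — row 1: 6/2 = 3; row 2: 15/1 = 15; row 3: 16/3 = 16/3. Minimum is 3 at row 1 (s_1 leaves); pivot element 2.
Divide row 1 by 2; eliminate column a from the other rows.
z-row update in column b: -8 − (-7)·(3/2) = 5/2.

5/2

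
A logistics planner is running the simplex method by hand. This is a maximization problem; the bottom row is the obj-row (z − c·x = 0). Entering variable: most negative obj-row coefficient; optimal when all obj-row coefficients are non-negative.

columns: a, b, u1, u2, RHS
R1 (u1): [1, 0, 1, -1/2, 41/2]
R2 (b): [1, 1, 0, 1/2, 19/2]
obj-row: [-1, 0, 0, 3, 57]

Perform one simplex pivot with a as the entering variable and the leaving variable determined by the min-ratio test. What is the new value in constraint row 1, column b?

-1

Ratio test on column a — row 1: (41/2)/1 = 41/2; row 2: (19/2)/1 = 19/2. Minimum is 19/2 at row 2 (b leaves); pivot element 1.
Divide row 2 by 1; eliminate column a from the other rows.
Row 1 update in column b: 0 − 1·1 = -1.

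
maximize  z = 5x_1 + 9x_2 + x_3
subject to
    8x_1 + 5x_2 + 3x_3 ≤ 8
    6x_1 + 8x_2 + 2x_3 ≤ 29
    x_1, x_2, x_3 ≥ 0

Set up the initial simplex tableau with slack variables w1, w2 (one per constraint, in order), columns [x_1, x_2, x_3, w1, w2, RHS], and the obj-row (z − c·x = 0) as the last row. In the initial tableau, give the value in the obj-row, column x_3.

The obj-row carries the negated objective coefficients: the x_3 entry is -1.

-1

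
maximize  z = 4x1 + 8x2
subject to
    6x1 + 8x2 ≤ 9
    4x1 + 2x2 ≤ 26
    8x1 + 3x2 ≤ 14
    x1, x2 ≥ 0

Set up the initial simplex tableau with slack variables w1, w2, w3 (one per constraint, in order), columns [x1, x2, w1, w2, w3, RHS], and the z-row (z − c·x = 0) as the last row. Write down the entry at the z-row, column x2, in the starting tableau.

The z-row carries the negated objective coefficients: the x2 entry is -8.

-8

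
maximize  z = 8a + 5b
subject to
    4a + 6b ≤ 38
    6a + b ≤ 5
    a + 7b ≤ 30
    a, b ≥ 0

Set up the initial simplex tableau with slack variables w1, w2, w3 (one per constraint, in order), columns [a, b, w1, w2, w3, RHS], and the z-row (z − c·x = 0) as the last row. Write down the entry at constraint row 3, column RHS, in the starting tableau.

The RHS of constraint 3 is b_3 = 30.

30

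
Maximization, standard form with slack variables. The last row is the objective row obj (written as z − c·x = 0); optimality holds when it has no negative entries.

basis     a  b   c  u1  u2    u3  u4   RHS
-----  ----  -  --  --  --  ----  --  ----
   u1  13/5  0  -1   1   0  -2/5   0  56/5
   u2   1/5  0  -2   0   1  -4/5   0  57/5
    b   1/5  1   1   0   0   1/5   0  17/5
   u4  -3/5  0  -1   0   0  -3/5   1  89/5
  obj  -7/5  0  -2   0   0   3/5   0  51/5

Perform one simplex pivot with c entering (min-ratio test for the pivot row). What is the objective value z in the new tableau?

17

Ratio test on column c — row 1: entry -1 ≤ 0; row 2: entry -2 ≤ 0; row 3: (17/5)/1 = 17/5; row 4: entry -1 ≤ 0. Minimum is 17/5 at row 3 (b leaves); pivot element 1.
Pivot on row 3; the obj-row RHS becomes 51/5 − (-2)·(17/5) = 17.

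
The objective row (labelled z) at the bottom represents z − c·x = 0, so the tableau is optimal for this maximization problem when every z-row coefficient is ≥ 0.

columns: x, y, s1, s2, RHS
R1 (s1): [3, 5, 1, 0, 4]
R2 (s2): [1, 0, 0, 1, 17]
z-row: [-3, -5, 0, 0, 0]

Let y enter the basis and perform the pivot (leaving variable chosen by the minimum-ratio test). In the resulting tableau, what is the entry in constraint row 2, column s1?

0

Ratio test on column y — row 1: 4/5 = 4/5; row 2: entry 0 ≤ 0. Minimum is 4/5 at row 1 (s1 leaves); pivot element 5.
Divide row 1 by 5; eliminate column y from the other rows.
Row 2 update in column s1: 0 − 0·(1/5) = 0.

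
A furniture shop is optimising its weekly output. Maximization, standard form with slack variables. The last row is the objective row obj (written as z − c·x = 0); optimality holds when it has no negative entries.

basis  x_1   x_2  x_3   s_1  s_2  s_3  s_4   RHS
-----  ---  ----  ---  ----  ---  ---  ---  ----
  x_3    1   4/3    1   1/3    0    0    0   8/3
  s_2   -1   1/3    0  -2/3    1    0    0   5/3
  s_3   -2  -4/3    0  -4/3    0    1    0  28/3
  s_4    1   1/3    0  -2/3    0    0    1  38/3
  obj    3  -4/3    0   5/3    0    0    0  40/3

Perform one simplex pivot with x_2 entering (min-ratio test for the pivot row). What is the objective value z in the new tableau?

16

Ratio test on column x_2 — row 1: (8/3)/(4/3) = 2; row 2: (5/3)/(1/3) = 5; row 3: entry -4/3 ≤ 0; row 4: (38/3)/(1/3) = 38. Minimum is 2 at row 1 (x_3 leaves); pivot element 4/3.
Pivot on row 1; the obj-row RHS becomes 40/3 − (-4/3)·2 = 16.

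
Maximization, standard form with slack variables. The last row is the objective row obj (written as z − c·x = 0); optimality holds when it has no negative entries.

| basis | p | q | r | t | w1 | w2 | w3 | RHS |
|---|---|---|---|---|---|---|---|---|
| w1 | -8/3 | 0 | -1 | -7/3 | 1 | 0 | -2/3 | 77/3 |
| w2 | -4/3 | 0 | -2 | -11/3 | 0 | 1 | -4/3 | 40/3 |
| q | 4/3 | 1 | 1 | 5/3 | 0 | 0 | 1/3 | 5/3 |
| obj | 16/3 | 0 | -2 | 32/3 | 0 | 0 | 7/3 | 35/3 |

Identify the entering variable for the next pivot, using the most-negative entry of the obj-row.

Negative obj-row entries: r: -2.
The most negative is -2 in column r, so r enters.

r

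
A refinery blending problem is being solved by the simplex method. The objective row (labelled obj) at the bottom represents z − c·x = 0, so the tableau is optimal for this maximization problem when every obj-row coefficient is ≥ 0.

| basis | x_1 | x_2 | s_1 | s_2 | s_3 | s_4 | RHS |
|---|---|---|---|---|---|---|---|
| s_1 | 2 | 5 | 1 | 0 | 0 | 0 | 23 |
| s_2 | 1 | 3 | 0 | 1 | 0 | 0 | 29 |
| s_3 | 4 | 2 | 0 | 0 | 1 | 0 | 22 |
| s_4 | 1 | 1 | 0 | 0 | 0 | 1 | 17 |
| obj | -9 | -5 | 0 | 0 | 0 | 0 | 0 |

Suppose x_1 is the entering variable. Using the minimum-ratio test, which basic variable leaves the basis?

s_3

Column x_1 entries and ratios — s_1: 23/2 = 23/2; s_2: 29/1 = 29; s_3: 22/4 = 11/2; s_4: 17/1 = 17.
Smallest ratio is 11/2 in the row of s_3, so s_3 leaves.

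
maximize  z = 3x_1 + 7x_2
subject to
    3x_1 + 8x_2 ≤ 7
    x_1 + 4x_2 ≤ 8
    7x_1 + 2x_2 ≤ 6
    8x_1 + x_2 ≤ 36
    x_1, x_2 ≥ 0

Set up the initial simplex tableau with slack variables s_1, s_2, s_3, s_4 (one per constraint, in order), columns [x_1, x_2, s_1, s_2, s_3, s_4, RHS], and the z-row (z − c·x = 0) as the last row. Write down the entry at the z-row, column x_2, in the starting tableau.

The z-row carries the negated objective coefficients: the x_2 entry is -7.

-7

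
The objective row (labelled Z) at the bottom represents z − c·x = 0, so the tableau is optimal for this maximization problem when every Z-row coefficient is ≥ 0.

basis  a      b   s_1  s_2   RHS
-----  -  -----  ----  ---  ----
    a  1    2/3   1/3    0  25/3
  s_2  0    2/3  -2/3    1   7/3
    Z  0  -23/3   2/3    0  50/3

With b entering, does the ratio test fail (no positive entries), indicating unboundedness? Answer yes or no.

Column b has positive entries in row(s) 1, 2, so the ratio test bounds it — not unbounded.

no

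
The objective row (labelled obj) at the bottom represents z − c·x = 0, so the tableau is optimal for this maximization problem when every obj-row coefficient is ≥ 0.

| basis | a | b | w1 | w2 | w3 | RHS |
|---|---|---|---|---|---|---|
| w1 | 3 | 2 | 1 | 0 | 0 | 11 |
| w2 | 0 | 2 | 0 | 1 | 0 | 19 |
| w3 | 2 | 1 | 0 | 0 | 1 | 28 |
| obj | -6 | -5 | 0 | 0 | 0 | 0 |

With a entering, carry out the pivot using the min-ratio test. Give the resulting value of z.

22

Ratio test on column a — row 1: 11/3 = 11/3; row 2: entry 0 ≤ 0; row 3: 28/2 = 14. Minimum is 11/3 at row 1 (w1 leaves); pivot element 3.
Pivot on row 1; the obj-row RHS becomes 0 − (-6)·(11/3) = 22.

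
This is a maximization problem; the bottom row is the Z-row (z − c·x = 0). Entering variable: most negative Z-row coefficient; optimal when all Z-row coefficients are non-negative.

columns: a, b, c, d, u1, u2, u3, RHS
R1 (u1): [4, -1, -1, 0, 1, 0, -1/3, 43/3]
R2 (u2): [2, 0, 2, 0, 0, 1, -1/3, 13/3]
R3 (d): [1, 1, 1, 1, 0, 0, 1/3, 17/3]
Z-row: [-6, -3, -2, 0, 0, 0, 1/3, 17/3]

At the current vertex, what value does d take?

17/3

d is basic (row 3); its value is the RHS of that row, 17/3.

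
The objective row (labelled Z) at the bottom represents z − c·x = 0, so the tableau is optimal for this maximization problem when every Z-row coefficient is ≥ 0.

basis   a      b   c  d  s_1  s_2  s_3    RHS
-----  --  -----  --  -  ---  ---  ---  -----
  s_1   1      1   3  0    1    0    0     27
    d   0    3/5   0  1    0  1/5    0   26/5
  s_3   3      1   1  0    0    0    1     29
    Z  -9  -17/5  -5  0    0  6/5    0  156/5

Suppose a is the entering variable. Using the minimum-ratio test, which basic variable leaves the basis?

Column a entries and ratios — s_1: 27/1 = 27; d: 0 ≤ 0, skip; s_3: 29/3 = 29/3.
Smallest ratio is 29/3 in the row of s_3, so s_3 leaves.

s_3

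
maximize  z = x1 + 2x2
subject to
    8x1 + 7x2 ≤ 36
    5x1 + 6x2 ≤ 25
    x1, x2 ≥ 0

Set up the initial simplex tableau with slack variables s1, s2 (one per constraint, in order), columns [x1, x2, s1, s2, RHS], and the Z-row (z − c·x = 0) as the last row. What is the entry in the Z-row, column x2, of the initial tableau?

The Z-row carries the negated objective coefficients: the x2 entry is -2.

-2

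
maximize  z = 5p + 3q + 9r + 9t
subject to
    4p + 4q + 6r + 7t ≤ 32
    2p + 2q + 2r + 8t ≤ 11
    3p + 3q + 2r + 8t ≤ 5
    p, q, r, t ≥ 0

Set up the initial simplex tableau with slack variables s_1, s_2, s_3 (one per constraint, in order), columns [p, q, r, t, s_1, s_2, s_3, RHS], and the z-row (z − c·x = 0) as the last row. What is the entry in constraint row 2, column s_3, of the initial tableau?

Slack s_3 belongs to constraint 3; its column is the unit vector e_3, so the entry in row 2 is 0.

0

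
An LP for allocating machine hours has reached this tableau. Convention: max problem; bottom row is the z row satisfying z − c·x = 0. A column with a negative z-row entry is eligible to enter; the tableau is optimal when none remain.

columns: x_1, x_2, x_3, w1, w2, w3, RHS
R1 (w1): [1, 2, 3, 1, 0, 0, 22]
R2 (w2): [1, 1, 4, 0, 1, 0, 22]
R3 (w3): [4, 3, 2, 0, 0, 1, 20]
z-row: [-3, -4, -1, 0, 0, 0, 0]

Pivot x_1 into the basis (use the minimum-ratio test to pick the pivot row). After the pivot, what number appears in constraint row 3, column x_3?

1/2

Ratio test on column x_1 — row 1: 22/1 = 22; row 2: 22/1 = 22; row 3: 20/4 = 5. Minimum is 5 at row 3 (w3 leaves); pivot element 4.
Divide row 3 by 4; eliminate column x_1 from the other rows.
In the new row 3, the x_3 entry is the old entry divided by the pivot: 2/4 = 1/2.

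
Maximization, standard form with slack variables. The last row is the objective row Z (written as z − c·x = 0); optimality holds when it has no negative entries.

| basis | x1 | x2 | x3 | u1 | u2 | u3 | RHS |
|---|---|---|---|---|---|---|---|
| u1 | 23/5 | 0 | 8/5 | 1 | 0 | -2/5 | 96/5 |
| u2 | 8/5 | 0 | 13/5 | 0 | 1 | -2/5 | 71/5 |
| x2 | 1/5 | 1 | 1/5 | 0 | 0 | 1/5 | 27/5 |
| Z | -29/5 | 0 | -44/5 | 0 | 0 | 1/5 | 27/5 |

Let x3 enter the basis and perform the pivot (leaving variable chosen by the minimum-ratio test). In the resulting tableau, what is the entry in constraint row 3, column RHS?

56/13

Ratio test on column x3 — row 1: (96/5)/(8/5) = 12; row 2: (71/5)/(13/5) = 71/13; row 3: (27/5)/(1/5) = 27. Minimum is 71/13 at row 2 (u2 leaves); pivot element 13/5.
Divide row 2 by 13/5; eliminate column x3 from the other rows.
Row 3 update in column RHS: 27/5 − (1/5)·(71/13) = 56/13.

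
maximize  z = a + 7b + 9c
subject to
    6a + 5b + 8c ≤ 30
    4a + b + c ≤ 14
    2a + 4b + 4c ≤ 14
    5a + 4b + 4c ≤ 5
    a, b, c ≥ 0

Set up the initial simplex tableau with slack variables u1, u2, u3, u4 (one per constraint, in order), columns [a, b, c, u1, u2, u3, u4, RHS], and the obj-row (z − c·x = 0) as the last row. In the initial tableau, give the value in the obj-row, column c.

-9

The obj-row carries the negated objective coefficients: the c entry is -9.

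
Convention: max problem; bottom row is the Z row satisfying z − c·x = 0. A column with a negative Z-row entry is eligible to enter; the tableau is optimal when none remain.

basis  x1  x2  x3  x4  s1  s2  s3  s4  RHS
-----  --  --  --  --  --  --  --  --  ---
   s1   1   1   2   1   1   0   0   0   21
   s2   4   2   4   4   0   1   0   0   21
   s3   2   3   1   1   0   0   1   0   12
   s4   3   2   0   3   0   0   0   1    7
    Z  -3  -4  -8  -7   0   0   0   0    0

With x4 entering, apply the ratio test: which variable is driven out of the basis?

Column x4 entries and ratios — s1: 21/1 = 21; s2: 21/4 = 21/4; s3: 12/1 = 12; s4: 7/3 = 7/3.
Smallest ratio is 7/3 in the row of s4, so s4 leaves.

s4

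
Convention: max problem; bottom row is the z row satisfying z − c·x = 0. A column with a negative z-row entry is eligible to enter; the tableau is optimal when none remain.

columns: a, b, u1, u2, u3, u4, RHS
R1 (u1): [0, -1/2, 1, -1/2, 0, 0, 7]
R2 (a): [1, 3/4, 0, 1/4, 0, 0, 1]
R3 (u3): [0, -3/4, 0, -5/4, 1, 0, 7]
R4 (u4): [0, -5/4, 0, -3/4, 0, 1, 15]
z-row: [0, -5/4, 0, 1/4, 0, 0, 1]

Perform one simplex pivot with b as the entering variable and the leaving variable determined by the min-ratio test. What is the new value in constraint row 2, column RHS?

4/3

Ratio test on column b — row 1: entry -1/2 ≤ 0; row 2: 1/(3/4) = 4/3; row 3: entry -3/4 ≤ 0; row 4: entry -5/4 ≤ 0. Minimum is 4/3 at row 2 (a leaves); pivot element 3/4.
Divide row 2 by 3/4; eliminate column b from the other rows.
In the new row 2, the RHS entry is the old entry divided by the pivot: 1/(3/4) = 4/3.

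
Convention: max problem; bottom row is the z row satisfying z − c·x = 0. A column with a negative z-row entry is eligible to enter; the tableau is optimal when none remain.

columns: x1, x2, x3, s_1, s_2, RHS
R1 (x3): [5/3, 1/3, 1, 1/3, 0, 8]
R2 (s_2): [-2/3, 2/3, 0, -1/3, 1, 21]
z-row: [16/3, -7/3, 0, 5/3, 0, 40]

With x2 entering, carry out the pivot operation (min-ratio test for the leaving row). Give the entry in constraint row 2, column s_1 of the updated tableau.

-1

Ratio test on column x2 — row 1: 8/(1/3) = 24; row 2: 21/(2/3) = 63/2. Minimum is 24 at row 1 (x3 leaves); pivot element 1/3.
Divide row 1 by 1/3; eliminate column x2 from the other rows.
Row 2 update in column s_1: -1/3 − (2/3)·1 = -1.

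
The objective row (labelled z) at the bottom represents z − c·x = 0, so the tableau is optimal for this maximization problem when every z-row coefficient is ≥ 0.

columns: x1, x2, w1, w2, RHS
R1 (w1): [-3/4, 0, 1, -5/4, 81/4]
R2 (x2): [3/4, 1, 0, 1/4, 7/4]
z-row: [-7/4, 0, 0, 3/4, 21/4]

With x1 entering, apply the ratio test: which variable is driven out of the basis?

x2

Column x1 entries and ratios — w1: -3/4 ≤ 0, skip; x2: (7/4)/(3/4) = 7/3.
Smallest ratio is 7/3 in the row of x2, so x2 leaves.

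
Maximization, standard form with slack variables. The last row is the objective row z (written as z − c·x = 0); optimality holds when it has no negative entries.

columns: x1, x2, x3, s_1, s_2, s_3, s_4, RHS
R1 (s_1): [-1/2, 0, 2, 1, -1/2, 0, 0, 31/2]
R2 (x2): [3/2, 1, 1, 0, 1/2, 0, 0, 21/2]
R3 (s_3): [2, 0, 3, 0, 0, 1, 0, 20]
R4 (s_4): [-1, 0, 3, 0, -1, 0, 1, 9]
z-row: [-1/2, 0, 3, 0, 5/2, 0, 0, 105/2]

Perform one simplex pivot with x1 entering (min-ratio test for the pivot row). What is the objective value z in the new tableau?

56

Ratio test on column x1 — row 1: entry -1/2 ≤ 0; row 2: (21/2)/(3/2) = 7; row 3: 20/2 = 10; row 4: entry -1 ≤ 0. Minimum is 7 at row 2 (x2 leaves); pivot element 3/2.
Pivot on row 2; the z-row RHS becomes 105/2 − (-1/2)·7 = 56.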